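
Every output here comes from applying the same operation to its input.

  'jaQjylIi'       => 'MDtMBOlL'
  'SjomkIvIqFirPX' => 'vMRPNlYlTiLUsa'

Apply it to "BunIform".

eXQlIRUP

Looking at the pairs, the operation is to shift every letter 3 places forward in the alphabet (wrapping around), then flip the case of every letter.
For "BunIform", step one produces "ExqLirup"; step two turns that into "eXQlIRUP".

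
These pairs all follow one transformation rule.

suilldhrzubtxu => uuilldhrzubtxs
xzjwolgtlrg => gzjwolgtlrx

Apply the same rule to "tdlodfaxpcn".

ndlodfaxpct

Each output is the input with this applied: swap the first and last characters.
On "tdlodfaxpcn" that produces "ndlodfaxpct".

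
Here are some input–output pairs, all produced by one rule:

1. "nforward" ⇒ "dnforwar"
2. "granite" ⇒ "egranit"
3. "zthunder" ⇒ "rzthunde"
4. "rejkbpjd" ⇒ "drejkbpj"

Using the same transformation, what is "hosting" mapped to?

ghostin

In each case the input is transformed by: move the last character to the front.
On "hosting" that produces "ghostin".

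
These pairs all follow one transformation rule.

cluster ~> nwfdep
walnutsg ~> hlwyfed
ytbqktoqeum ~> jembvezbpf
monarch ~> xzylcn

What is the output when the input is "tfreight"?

The transformation: delete the last character, then shift every letter 11 places forward in the alphabet (wrapping around).
For "tfreight", step one produces "tfreigh"; step two turns that into "eqcptrs".

eqcptrs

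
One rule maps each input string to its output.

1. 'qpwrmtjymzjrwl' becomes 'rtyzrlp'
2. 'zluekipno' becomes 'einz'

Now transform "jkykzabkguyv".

The transformation: move the first 2 characters to the end (rotate left by 2), then keep every other character starting from the second (positions 2nd, 4th, 6th, ...).
Applying both steps to "jkykzabkguyv": "ykzabkguyvjk", then "kakuvk".

kakuvk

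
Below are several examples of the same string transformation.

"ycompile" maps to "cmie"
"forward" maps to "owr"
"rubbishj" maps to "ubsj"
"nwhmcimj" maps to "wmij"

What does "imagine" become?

mgn

The pattern: keep every other character starting from the second (positions 2nd, 4th, 6th, ...).
On "imagine" that produces "mgn".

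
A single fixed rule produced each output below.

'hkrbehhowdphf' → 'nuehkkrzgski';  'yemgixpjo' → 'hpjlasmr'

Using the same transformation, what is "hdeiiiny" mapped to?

The rule is to shift every letter 3 places forward in the alphabet (wrapping around), then delete the first character.
Working it through for "hdeiiiny": intermediate "kghlllqb", final "ghlllqb".

ghlllqb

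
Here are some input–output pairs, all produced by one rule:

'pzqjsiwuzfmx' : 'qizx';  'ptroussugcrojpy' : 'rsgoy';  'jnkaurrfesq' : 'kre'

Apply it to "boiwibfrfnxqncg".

ibfqg

The pattern: keep one character in every 3, starting at position 3 (positions 3rd, 6th, 9th, ...).
"boiwibfrfnxqncg" → "ibfqg".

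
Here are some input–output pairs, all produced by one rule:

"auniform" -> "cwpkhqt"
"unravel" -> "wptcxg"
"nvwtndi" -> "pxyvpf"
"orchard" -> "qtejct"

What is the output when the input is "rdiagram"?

tfkcitc

Looking at the pairs, the operation is to delete the last character, then shift every letter 2 places forward in the alphabet (wrapping around).
Working it through for "rdiagram": intermediate "rdiagra", final "tfkcitc".
(Check on "auniform": → "aunifor" → "cwpkhqt" ✓)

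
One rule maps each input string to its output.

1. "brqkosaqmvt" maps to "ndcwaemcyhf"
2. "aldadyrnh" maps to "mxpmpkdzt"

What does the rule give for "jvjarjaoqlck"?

Rule — shift every letter 12 places forward in the alphabet (wrapping around).
On "jvjarjaoqlck" that produces "vhvmdvmacxow".

vhvmdvmacxow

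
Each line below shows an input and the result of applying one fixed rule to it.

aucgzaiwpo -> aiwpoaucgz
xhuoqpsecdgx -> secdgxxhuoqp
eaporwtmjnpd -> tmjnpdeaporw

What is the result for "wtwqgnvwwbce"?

vwwbcewtwqgn

The rule is to swap the front and back halves of the string.
Doing the same to "wtwqgnvwwbce": "vwwbcewtwqgn".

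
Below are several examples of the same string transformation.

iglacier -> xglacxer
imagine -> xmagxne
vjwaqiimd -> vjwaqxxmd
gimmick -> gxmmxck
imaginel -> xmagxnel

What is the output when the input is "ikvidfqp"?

xkvxdfqp

What's happening: replace every "i" with "x".
"ikvidfqp" → "xkvxdfqp".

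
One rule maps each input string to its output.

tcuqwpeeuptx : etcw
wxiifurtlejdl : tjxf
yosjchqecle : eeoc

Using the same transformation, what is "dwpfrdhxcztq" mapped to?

Rule — keep one character in every 3, starting at position 2 (positions 2nd, 5th, 8th, ...), then swap the front and back halves of the string.
On "dwpfrdhxcztq": the first step gives "wrxt", and the second then gives "xtwr".

xtwr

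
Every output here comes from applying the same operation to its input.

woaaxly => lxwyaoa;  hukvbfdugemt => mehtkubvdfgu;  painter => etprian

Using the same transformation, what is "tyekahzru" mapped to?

rztueyakh

The transformation: move the last 3 characters to the front (rotate right by 3), then swap each adjacent pair of characters (1↔2, 3↔4, ...).
"tyekahzru" → "rztueyakh".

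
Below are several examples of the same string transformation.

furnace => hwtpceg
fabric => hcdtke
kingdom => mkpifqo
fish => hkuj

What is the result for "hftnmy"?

The transformation: shift every letter 2 places forward in the alphabet (wrapping around).
For "hftnmy" the result is "jhvpoa".

jhvpoa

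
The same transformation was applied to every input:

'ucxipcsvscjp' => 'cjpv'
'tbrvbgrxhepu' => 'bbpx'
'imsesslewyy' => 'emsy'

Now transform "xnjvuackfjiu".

iknu

The transformation: keep one character in every 3, starting at position 2 (positions 2nd, 5th, 8th, ...), then sort the characters into alphabetical order.
For "xnjvuackfjiu", step one produces "nuki"; step two turns that into "iknu".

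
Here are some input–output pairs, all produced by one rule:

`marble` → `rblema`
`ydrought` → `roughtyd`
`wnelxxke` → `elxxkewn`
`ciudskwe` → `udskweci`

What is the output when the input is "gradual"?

adualgr

Looking at the pairs, the operation is to move the first 2 characters to the end (rotate left by 2).
On "gradual" that produces "adualgr".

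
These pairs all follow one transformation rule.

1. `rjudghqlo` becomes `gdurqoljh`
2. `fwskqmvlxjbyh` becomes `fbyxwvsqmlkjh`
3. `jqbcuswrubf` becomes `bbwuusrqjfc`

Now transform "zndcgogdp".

dczponggd

Rule — sort the characters into reverse alphabetical order, then move the last 2 characters to the front (rotate right by 2).
For "zndcgogdp", step one produces "zponggddc"; step two turns that into "dczponggd".
(Check on "fwskqmvlxjbyh": → "yxwvsqmlkjhfb" → "fbyxwvsqmlkjh" ✓)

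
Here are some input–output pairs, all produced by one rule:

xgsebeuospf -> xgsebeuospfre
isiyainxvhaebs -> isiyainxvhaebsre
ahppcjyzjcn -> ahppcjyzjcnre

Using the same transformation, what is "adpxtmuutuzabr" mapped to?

In each case the input is transformed by: append "re".
For "adpxtmuutuzabr" the result is "adpxtmuutuzabrre".

adpxtmuutuzabrre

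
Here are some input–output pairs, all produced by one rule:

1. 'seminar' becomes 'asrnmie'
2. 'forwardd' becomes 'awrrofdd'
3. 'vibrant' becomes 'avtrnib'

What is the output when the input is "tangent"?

Each output is the input with this applied: sort the characters into reverse alphabetical order, then move the last character to the front.
On "tangent": the first step gives "ttnngea", and the second then gives "attnnge".

attnnge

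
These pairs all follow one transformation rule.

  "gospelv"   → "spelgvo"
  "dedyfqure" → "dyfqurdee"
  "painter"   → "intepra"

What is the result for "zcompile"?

ompilzec

The rule is to swap the first and last characters, then move the first 2 characters to the end (rotate left by 2).
"zcompile" → "ecompilz" → "ompilzec".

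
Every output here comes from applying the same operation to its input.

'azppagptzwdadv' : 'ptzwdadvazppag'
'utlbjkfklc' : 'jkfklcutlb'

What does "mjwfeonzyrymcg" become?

Rule — move the last character to the front, then swap the front and back halves of the string.
Applying both steps to "mjwfeonzyrymcg": "gmjwfeonzyrymc", then "nzyrymcgmjwfeo".

nzyrymcgmjwfeo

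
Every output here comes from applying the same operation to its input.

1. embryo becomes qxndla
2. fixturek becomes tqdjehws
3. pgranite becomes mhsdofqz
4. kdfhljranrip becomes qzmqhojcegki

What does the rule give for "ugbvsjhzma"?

What's happening: swap the front and back halves of the string, then shift every letter 1 place backward in the alphabet (wrapping around).
Working it through for "ugbvsjhzma": intermediate "jhzmaugbvs", final "igylztfaur".

igylztfaur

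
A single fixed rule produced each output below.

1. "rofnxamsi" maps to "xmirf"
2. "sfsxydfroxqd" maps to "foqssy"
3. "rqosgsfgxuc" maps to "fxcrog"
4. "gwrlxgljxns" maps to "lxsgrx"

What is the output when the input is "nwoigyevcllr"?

The rule is to keep every other character starting from the first (positions 1st, 3rd, 5th, ...), then move the last 3 characters to the front (rotate right by 3).
For "nwoigyevcllr", step one produces "nogecl"; step two turns that into "eclnog".

eclnog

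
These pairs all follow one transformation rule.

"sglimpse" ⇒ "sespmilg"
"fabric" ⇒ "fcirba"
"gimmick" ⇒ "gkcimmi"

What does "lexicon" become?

lnocixe

Each output is the input with this applied: reverse the string, then move the last character to the front.
"lexicon" → "nocixel" → "lnocixe".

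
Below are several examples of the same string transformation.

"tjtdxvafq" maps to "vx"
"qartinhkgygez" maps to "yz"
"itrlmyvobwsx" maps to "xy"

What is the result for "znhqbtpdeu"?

uz

In each case the input is transformed by: sort the characters into alphabetical order, then keep only the last 2 characters.
For "znhqbtpdeu", step one produces "bdehnpqtuz"; step two turns that into "uz".
(Check on "itrlmyvobwsx": → "bilmorstvwxy" → "xy" ✓)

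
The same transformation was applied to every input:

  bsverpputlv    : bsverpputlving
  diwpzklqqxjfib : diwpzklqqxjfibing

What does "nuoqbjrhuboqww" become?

nuoqbjrhuboqwwing

The rule is to append "ing".
Applying that to "nuoqbjrhuboqww" gives "nuoqbjrhuboqwwing".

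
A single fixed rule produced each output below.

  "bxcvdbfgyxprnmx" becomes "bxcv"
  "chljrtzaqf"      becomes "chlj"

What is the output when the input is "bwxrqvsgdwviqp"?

In each case the input is transformed by: keep only the first 4 characters.
Doing the same to "bwxrqvsgdwviqp": "bwxr".

bwxr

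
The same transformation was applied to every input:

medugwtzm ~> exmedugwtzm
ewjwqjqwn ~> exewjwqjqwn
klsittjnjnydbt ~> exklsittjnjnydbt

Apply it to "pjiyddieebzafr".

expjiyddieebzafr

The transformation: prepend "ex".
Applying that to "pjiyddieebzafr" gives "expjiyddieebzafr".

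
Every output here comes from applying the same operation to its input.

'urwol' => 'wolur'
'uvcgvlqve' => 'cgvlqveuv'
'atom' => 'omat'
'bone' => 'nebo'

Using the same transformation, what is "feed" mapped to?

edfe

Each output is the input with this applied: move the first 2 characters to the end (rotate left by 2).
Applying that to "feed" gives "edfe".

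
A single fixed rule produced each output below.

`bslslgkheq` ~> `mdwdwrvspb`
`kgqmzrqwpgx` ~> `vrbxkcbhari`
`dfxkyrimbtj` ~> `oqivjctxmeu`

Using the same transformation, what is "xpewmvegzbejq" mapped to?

The transformation: shift every letter 11 places forward in the alphabet (wrapping around).
Doing the same to "xpewmvegzbejq": "iaphxgprkmpub".

iaphxgprkmpub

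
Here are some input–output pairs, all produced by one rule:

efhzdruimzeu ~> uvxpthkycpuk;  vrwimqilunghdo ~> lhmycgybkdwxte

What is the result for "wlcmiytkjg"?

In each case the input is transformed by: shift every letter 10 places backward in the alphabet (wrapping around).
Doing the same to "wlcmiytkjg": "mbscyojazw".

mbscyojazw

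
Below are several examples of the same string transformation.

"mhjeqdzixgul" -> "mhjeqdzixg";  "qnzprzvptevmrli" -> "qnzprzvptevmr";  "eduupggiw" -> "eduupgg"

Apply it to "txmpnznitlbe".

What's happening: delete the last 2 characters.
Doing the same to "txmpnznitlbe": "txmpnznitl".

txmpnznitl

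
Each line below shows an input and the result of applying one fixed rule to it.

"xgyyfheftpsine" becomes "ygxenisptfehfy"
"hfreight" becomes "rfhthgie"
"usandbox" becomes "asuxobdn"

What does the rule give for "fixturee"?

The pattern: reverse the string, then move the last 3 characters to the front (rotate right by 3).
"fixturee" → "eerutxif" → "xifeerut".
(Check on "hfreight": → "thgierfh" → "rfhthgie" ✓)

xifeerut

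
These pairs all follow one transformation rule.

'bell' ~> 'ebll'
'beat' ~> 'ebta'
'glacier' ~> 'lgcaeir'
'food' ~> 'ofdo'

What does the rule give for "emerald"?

The pattern: swap each adjacent pair of characters (1↔2, 3↔4, ...).
For "emerald" the result is "merelad".

merelad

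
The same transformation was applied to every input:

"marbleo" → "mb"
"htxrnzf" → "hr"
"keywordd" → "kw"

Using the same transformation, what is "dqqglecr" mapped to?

The transformation: keep one character in every 3, starting at position 1 (positions 1st, 4th, 7th, ...), then delete the last character.
For "dqqglecr", step one produces "dgc"; step two turns that into "dg".
(Check on "keywordd": → "kwd" → "kw" ✓)

dg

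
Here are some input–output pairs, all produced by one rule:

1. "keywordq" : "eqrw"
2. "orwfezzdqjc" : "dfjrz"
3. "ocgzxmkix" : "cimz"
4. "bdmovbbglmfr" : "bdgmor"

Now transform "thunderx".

Each output is the input with this applied: keep every other character starting from the second (positions 2nd, 4th, 6th, ...), then sort the characters into alphabetical order.
"thunderx" → "hnex" → "ehnx".

ehnx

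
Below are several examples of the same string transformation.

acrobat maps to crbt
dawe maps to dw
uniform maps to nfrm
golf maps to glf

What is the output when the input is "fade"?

Each output is the input with this applied: remove every vowel.
Applying that to "fade" gives "fd".

fd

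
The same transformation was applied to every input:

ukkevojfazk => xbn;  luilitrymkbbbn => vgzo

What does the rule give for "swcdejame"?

Looking at the pairs, the operation is to shift every letter 13 places forward in the alphabet (wrapping around) — i.e. ROT13, then keep one character in every 3, starting at position 3 (positions 3rd, 6th, 9th, ...).
For "swcdejame", step one produces "fjpqrwnzr"; step two turns that into "pwr".

pwr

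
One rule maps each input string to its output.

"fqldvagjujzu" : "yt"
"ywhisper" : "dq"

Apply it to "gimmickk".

jj

The pattern: shift every letter 1 place backward in the alphabet (wrapping around), then keep only the last 2 characters.
"gimmickk" → "jj".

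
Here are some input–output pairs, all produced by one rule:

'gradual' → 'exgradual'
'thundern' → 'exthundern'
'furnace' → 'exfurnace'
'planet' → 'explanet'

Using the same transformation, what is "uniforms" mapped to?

Looking at the pairs, the operation is to prepend "ex".
For "uniforms" the result is "exuniforms".

exuniforms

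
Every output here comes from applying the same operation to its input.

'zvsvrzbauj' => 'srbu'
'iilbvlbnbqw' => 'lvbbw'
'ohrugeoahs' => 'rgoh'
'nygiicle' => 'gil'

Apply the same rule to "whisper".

Each output is the input with this applied: delete the first 2 characters, then keep every other character starting from the first (positions 1st, 3rd, 5th, ...).
For "whisper", step one produces "isper"; step two turns that into "ipr".
(Check on "zvsvrzbauj": → "svrzbauj" → "srbu" ✓)

ipr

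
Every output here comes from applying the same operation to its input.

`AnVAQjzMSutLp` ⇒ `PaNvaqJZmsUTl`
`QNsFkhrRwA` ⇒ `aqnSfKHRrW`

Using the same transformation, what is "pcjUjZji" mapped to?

IPCJuJzJ

The pattern: move the last character to the front, then flip the case of every letter.
On "pcjUjZji" that produces "IPCJuJzJ".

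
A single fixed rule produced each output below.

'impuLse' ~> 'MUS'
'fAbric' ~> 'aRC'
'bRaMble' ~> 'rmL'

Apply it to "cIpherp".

Each output is the input with this applied: flip the case of every letter, then keep every other character starting from the second (positions 2nd, 4th, 6th, ...).
For "cIpherp", step one produces "CiPHERP"; step two turns that into "iHR".

iHR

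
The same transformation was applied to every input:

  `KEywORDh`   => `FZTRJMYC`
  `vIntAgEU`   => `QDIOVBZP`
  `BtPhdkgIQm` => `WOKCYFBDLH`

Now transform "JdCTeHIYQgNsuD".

The transformation: shift every letter 5 places backward in the alphabet (wrapping around), then convert every letter to uppercase.
"JdCTeHIYQgNsuD" → "EYXOZCDTLBINPY".
(Check on "vIntAgEU": → "qDioVbZP" → "QDIOVBZP" ✓)

EYXOZCDTLBINPY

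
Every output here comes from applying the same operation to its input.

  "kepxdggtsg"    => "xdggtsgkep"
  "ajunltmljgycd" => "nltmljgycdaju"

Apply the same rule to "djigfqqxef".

gfqqxefdji

The rule is to move the first 3 characters to the end (rotate left by 3).
Doing the same to "djigfqqxef": "gfqqxefdji".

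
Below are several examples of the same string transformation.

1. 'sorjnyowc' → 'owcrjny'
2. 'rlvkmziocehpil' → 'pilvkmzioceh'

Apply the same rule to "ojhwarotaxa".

axahwarot

The rule is to delete the first 2 characters, then move the last 3 characters to the front (rotate right by 3).
"ojhwarotaxa" → "hwarotaxa" → "axahwarot".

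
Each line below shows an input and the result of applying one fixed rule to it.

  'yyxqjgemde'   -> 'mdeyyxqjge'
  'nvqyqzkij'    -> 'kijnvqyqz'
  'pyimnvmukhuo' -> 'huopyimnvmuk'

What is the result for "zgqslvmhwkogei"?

Rule — move the last 3 characters to the front (rotate right by 3).
For "zgqslvmhwkogei" the result is "geizgqslvmhwko".

geizgqslvmhwko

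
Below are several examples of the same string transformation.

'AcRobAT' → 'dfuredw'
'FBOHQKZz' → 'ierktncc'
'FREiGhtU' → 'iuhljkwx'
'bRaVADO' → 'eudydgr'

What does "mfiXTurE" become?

Each output is the input with this applied: shift every letter 3 places forward in the alphabet (wrapping around), then convert every letter to lowercase.
Working it through for "mfiXTurE": intermediate "pilAWxuH", final "pilawxuh".

pilawxuh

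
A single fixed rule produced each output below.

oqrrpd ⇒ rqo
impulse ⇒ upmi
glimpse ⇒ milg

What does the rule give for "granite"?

narg

The transformation: delete the last 3 characters, then reverse the string.
Working it through for "granite": intermediate "gran", final "narg".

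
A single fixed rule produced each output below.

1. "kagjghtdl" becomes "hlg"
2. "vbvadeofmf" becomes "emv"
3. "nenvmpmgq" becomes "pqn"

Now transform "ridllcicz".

czd

The pattern: keep one character in every 3, starting at position 3 (positions 3rd, 6th, 9th, ...), then move the first character to the end.
Working it through for "ridllcicz": intermediate "dcz", final "czd".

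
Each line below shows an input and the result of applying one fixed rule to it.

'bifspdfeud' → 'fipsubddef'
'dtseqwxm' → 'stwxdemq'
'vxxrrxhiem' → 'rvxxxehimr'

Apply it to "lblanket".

llntabek

Rule — sort the characters into alphabetical order, then swap the front and back halves of the string.
Working it through for "lblanket": intermediate "abekllnt", final "llntabek".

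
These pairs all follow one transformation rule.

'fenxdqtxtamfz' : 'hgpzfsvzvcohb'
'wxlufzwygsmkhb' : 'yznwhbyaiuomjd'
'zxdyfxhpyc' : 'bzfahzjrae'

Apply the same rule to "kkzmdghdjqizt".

The pattern: shift every letter 2 places forward in the alphabet (wrapping around).
On "kkzmdghdjqizt" that produces "mmbofijflskbv".

mmbofijflskbv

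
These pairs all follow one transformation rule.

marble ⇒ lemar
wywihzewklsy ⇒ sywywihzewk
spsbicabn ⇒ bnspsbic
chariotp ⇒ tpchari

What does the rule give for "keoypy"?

pykeo

Rule — move the last 2 characters to the front (rotate right by 2), then delete the last character.
Applying that to "keoypy" gives "pykeo".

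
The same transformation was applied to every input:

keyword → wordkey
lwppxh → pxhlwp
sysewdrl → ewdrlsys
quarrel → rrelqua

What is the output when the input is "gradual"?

The rule is to move the first 3 characters to the end (rotate left by 3).
"gradual" → "dualgra".

dualgra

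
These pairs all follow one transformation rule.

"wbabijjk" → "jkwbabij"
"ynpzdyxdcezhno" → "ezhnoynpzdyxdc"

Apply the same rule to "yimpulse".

The rule is to swap the front and back halves of the string, then move the first 2 characters to the end (rotate left by 2).
For "yimpulse", step one produces "ulseyimp"; step two turns that into "seyimpul".

seyimpul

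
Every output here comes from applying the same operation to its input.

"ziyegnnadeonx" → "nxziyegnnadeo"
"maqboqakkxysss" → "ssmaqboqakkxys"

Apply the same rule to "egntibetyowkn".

knegntibetyow

Looking at the pairs, the operation is to move the last 2 characters to the front (rotate right by 2).
On "egntibetyowkn" that produces "knegntibetyow".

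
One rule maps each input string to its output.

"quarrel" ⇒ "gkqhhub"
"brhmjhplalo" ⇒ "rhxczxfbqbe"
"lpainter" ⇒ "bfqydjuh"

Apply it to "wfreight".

The rule is to shift every letter 10 places backward in the alphabet (wrapping around).
So "wfreight" becomes "mvhuywxj".

mvhuywxj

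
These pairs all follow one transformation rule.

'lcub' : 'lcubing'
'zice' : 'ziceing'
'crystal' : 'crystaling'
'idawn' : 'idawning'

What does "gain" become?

What's happening: append "ing".
"gain" → "gaining".

gaining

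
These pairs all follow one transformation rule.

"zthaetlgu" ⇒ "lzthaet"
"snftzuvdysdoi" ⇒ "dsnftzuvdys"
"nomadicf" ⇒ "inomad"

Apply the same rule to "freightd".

Each output is the input with this applied: delete the last 2 characters, then move the last character to the front.
For "freightd", step one produces "freigh"; step two turns that into "hfreig".

hfreig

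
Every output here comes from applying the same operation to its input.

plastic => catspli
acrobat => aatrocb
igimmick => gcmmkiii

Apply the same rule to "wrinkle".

Looking at the pairs, the operation is to sort the characters into reverse alphabetical order, then move the last 2 characters to the front (rotate right by 2).
Starting from "wrinkle": after the first operation, "wrnlkie"; after the second, "iewrnlk".

iewrnlk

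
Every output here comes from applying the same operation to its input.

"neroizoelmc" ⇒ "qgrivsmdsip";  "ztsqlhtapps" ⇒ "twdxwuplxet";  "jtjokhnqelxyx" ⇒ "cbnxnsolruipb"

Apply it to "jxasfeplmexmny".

rcnbewjitpqibq

The transformation: shift every letter 4 places forward in the alphabet (wrapping around), then move the last 2 characters to the front (rotate right by 2).
Starting from "jxasfeplmexmny": after the first operation, "nbewjitpqibqrc"; after the second, "rcnbewjitpqibq".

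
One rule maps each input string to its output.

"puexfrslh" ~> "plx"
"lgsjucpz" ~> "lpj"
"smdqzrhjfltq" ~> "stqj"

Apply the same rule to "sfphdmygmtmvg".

The pattern: take characters alternately from the front and the back (1st, last, 2nd, 2nd-last, ...), then keep one character in every 3, starting at position 1 (positions 1st, 4th, 7th, ...).
On "sfphdmygmtmvg": the first step gives "sgfvpmhtdmmgy", and the second then gives "svhmy".

svhmy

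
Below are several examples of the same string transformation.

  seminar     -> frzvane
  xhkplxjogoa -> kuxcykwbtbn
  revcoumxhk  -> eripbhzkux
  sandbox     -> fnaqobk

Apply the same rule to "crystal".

Rule — shift every letter 13 places forward in the alphabet (wrapping around) — i.e. ROT13.
So "crystal" becomes "pelfgny".

pelfgny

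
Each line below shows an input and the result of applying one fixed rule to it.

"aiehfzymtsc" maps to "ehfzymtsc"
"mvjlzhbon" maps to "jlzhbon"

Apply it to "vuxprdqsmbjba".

What's happening: delete the first 2 characters.
So "vuxprdqsmbjba" becomes "xprdqsmbjba".

xprdqsmbjba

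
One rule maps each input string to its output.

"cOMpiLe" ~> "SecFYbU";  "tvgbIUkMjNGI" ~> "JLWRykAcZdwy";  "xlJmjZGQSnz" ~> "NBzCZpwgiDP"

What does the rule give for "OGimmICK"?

Rule — shift every letter 10 places backward in the alphabet (wrapping around), then flip the case of every letter.
For "OGimmICK" the result is "ewYCCysa".

ewYCCysa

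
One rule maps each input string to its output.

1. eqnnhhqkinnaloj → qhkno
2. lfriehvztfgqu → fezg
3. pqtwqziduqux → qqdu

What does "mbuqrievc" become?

brv

The pattern: keep one character in every 3, starting at position 2 (positions 2nd, 5th, 8th, ...).
Applying that to "mbuqrievc" gives "brv".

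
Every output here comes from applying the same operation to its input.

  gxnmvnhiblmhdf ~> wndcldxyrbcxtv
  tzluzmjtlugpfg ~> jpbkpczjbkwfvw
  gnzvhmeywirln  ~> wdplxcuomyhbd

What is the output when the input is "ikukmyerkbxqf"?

The transformation: shift every letter 10 places backward in the alphabet (wrapping around).
"ikukmyerkbxqf" → "yakacouharngv".

yakacouharngv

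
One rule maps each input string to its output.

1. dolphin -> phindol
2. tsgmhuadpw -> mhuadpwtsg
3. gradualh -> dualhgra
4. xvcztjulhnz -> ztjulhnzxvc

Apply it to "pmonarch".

narchpmo

Each output is the input with this applied: move the first 3 characters to the end (rotate left by 3).
For "pmonarch" the result is "narchpmo".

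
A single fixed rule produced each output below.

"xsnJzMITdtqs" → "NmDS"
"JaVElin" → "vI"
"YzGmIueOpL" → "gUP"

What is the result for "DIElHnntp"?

The pattern: keep one character in every 3, starting at position 3 (positions 3rd, 6th, 9th, ...), then flip the case of every letter.
Applying both steps to "DIElHnntp": "Enp", then "eNP".

eNP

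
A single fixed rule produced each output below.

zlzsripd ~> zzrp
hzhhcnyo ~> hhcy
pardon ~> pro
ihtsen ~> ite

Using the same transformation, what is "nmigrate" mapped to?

Each output is the input with this applied: keep every other character starting from the first (positions 1st, 3rd, 5th, ...).
"nmigrate" → "nirt".

nirt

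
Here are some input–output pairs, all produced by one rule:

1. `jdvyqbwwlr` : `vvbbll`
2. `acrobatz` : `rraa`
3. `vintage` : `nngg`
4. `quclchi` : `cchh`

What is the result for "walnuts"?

lltt

Each output is the input with this applied: keep one character in every 3, starting at position 3 (positions 3rd, 6th, 9th, ...), then double every character.
For "walnuts", step one produces "lt"; step two turns that into "lltt".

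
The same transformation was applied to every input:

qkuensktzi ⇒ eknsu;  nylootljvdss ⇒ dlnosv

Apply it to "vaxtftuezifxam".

The pattern: sort the characters into alphabetical order, then keep every other character starting from the first (positions 1st, 3rd, 5th, ...).
On "vaxtftuezifxam": the first step gives "aaeffimttuvxxz", and the second then gives "aefmtvx".

aefmtvx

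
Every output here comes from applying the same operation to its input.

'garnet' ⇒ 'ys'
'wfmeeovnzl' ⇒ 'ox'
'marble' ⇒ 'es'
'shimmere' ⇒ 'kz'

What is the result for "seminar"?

kw

Each output is the input with this applied: shift every letter 8 places backward in the alphabet (wrapping around), then keep only the first 2 characters.
Starting from "seminar": after the first operation, "kweafsj"; after the second, "kw".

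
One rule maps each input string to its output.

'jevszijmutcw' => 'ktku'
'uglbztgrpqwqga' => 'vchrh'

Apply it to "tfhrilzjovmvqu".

usawr

What's happening: shift every letter 1 place forward in the alphabet (wrapping around), then keep one character in every 3, starting at position 1 (positions 1st, 4th, 7th, ...).
"tfhrilzjovmvqu" → "ugisjmakpwnwrv" → "usawr".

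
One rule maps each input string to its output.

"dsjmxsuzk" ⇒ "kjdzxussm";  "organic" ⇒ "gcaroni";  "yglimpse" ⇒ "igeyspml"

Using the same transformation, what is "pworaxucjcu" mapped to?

ccaxwuurpoj

Looking at the pairs, the operation is to sort the characters into reverse alphabetical order, then move the last 3 characters to the front (rotate right by 3).
So "pworaxucjcu" becomes "ccaxwuurpoj".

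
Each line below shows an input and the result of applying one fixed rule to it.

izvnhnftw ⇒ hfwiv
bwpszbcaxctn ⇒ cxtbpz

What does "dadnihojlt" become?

ioldd

What's happening: keep every other character starting from the first (positions 1st, 3rd, 5th, ...), then move the last 3 characters to the front (rotate right by 3).
Starting from "dadnihojlt": after the first operation, "ddiol"; after the second, "ioldd".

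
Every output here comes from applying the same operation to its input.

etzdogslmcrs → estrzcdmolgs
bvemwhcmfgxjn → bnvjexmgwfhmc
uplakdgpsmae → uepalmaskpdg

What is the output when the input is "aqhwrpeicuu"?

What's happening: take characters alternately from the front and the back (1st, last, 2nd, 2nd-last, ...).
On "aqhwrpeicuu" that produces "auquhcwirep".

auquhcwirep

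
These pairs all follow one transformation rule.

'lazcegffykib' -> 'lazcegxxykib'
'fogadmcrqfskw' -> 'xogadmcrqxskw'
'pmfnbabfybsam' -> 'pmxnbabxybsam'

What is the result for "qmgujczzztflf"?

qmgujczzztxlx

In each case the input is transformed by: replace every "f" with "x".
For "qmgujczzztflf" the result is "qmgujczzztxlx".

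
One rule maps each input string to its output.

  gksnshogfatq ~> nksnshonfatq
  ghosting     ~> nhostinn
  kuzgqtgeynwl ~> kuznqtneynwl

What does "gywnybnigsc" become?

Looking at the pairs, the operation is to replace every "g" with "n".
Applying that to "gywnybnigsc" gives "nywnybninsc".

nywnybninsc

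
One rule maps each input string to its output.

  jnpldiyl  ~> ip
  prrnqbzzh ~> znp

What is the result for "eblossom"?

sl

What's happening: reverse the string, then keep one character in every 3, starting at position 3 (positions 3rd, 6th, 9th, ...).
Doing the same to "eblossom": "sl".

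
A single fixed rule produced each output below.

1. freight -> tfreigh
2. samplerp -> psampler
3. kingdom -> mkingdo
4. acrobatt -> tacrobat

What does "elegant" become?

telegan

The rule is to move the last character to the front.
For "elegant" the result is "telegan".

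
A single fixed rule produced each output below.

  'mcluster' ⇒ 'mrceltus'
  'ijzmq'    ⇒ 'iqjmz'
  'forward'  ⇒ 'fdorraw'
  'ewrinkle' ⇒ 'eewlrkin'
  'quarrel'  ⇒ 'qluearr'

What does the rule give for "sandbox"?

sxaonbd

The pattern: take characters alternately from the front and the back (1st, last, 2nd, 2nd-last, ...).
For "sandbox" the result is "sxaonbd".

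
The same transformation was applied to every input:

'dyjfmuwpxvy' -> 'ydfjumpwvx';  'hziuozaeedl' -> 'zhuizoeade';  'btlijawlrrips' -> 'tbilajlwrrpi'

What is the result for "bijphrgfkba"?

ibpjrhfgbk

Rule — swap each adjacent pair of characters (1↔2, 3↔4, ...), then delete the last character.
"bijphrgfkba" → "ibpjrhfgbka" → "ibpjrhfgbk".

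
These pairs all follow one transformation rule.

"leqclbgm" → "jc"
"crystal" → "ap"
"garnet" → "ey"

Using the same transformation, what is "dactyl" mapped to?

by

Each output is the input with this applied: shift every letter 2 places backward in the alphabet (wrapping around), then keep only the first 2 characters.
"dactyl" → "byarwj" → "by".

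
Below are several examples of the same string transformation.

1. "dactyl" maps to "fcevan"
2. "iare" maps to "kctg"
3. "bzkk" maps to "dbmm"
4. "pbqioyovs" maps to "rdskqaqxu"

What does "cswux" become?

Looking at the pairs, the operation is to shift every letter 2 places forward in the alphabet (wrapping around).
On "cswux" that produces "euywz".

euywz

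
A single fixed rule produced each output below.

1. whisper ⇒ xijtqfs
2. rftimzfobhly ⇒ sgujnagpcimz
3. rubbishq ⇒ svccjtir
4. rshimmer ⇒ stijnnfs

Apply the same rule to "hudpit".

The pattern: shift every letter 1 place forward in the alphabet (wrapping around).
So "hudpit" becomes "iveqju".

iveqju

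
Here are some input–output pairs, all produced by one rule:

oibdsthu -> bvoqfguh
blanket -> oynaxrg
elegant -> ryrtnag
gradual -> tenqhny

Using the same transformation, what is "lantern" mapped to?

Each output is the input with this applied: shift every letter 13 places forward in the alphabet (wrapping around) — i.e. ROT13.
On "lantern" that produces "ynagrea".

ynagrea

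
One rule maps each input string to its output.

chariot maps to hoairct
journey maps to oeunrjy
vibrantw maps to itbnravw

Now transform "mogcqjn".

ojgqcmn

Looking at the pairs, the operation is to take characters alternately from the front and the back (1st, last, 2nd, 2nd-last, ...), then move the first 2 characters to the end (rotate left by 2).
"mogcqjn" → "mnojgqc" → "ojgqcmn".
(Check on "journey": → "jyoeunr" → "oeunrjy" ✓)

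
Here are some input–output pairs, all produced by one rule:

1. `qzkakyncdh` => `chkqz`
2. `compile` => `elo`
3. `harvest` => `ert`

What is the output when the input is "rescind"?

dir

The pattern: sort the characters into alphabetical order, then keep every other character starting from the second (positions 2nd, 4th, 6th, ...).
"rescind" → "dir".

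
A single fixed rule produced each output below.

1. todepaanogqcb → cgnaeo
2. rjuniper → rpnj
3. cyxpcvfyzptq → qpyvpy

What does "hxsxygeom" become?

ogxx

Each output is the input with this applied: keep every other character starting from the second (positions 2nd, 4th, 6th, ...), then reverse the string.
On "hxsxygeom": the first step gives "xxgo", and the second then gives "ogxx".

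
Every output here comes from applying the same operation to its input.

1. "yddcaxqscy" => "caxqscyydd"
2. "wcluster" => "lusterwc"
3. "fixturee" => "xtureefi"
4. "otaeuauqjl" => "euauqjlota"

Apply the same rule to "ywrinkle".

In each case the input is transformed by: move the last 2 characters to the front (rotate right by 2), then swap the front and back halves of the string.
For "ywrinkle", step one produces "leywrink"; step two turns that into "rinkleyw".

rinkleyw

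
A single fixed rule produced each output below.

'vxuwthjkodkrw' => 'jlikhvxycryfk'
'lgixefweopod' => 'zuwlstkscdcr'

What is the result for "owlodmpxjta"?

Looking at the pairs, the operation is to shift every letter 12 places backward in the alphabet (wrapping around).
So "owlodmpxjta" becomes "ckzcradlxho".

ckzcradlxho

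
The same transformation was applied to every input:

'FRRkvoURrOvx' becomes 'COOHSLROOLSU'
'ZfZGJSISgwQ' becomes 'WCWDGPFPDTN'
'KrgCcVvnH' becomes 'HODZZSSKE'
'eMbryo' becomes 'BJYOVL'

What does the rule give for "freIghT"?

In each case the input is transformed by: shift every letter 3 places backward in the alphabet (wrapping around), then convert every letter to uppercase.
Applying that to "freIghT" gives "COBFDEQ".

COBFDEQ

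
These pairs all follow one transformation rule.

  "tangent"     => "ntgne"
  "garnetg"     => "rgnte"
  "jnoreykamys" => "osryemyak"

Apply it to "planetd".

Looking at the pairs, the operation is to delete the first 2 characters, then take characters alternately from the front and the back (1st, last, 2nd, 2nd-last, ...).
"planetd" → "anetd" → "adnte".

adnte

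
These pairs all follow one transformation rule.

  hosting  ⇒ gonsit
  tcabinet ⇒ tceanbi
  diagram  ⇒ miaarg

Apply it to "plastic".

cliats

The pattern: take characters alternately from the front and the back (1st, last, 2nd, 2nd-last, ...), then delete the first character.
On "plastic": the first step gives "pcliats", and the second then gives "cliats".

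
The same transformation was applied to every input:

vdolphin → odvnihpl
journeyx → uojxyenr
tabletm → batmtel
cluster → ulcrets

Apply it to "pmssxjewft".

smptfwejxs

In each case the input is transformed by: reverse the string, then move the last 3 characters to the front (rotate right by 3).
Applying both steps to "pmssxjewft": "tfwejxssmp", then "smptfwejxs".
(Check on "cluster": → "retsulc" → "ulcrets" ✓)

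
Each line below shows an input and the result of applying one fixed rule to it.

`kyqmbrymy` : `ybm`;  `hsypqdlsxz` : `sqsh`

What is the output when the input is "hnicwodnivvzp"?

Rule — move the first character to the end, then keep one character in every 3, starting at position 1 (positions 1st, 4th, 7th, ...).
"hnicwodnivvzp" → "nicwodnivvzph" → "nwnvh".

nwnvh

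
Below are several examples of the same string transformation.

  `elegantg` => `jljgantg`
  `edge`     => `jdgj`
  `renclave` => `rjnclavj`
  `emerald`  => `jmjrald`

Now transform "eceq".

Each output is the input with this applied: replace every "e" with "j".
Doing the same to "eceq": "jcjq".

jcjq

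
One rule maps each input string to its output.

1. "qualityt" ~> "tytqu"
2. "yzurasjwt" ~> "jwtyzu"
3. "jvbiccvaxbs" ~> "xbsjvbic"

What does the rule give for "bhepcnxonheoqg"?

The pattern: move the last 3 characters to the front (rotate right by 3), then delete the last 3 characters.
So "bhepcnxonheoqg" becomes "oqgbhepcnxo".

oqgbhepcnxo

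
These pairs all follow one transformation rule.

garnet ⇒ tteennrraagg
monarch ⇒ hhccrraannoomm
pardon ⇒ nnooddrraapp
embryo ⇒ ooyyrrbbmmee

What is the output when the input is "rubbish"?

The rule is to reverse the string, then double every character.
Starting from "rubbish": after the first operation, "hsibbur"; after the second, "hhssiibbbbuurr".

hhssiibbbbuurr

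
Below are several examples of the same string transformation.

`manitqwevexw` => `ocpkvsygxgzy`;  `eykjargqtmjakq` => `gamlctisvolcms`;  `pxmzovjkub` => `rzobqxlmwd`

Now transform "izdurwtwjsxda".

kbfwtyvyluzfc

The pattern: shift every letter 2 places forward in the alphabet (wrapping around).
On "izdurwtwjsxda" that produces "kbfwtyvyluzfc".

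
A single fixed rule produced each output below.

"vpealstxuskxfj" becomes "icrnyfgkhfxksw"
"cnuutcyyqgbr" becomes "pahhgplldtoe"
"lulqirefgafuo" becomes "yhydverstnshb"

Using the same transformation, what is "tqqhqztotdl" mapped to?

The transformation: shift every letter 13 places forward in the alphabet (wrapping around) — i.e. ROT13.
Applying that to "tqqhqztotdl" gives "gddudmgbgqy".

gddudmgbgqy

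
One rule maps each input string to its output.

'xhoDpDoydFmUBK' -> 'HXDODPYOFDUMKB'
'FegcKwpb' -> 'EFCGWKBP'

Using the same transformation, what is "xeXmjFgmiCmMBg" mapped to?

EXMXFJMGCIMMGB

The rule is to swap each adjacent pair of characters (1↔2, 3↔4, ...), then convert every letter to uppercase.
Applying that to "xeXmjFgmiCmMBg" gives "EXMXFJMGCIMMGB".
(Check on "xhoDpDoydFmUBK": → "hxDoDpyoFdUmKB" → "HXDODPYOFDUMKB" ✓)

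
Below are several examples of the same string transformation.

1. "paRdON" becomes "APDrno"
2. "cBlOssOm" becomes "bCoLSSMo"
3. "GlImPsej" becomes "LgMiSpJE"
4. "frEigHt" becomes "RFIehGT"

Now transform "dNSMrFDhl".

nDmsfRHdL

In each case the input is transformed by: flip the case of every letter, then swap each adjacent pair of characters (1↔2, 3↔4, ...).
Starting from "dNSMrFDhl": after the first operation, "DnsmRfdHL"; after the second, "nDmsfRHdL".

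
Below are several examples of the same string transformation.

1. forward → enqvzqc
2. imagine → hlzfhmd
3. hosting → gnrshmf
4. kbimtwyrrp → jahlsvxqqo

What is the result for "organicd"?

nqfzmhbc

The pattern: shift every letter 1 place backward in the alphabet (wrapping around).
So "organicd" becomes "nqfzmhbc".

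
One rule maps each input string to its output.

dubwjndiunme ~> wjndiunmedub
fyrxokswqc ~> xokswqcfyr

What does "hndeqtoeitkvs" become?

eqtoeitkvshnd

The rule is to move the first 3 characters to the end (rotate left by 3).
So "hndeqtoeitkvs" becomes "eqtoeitkvshnd".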